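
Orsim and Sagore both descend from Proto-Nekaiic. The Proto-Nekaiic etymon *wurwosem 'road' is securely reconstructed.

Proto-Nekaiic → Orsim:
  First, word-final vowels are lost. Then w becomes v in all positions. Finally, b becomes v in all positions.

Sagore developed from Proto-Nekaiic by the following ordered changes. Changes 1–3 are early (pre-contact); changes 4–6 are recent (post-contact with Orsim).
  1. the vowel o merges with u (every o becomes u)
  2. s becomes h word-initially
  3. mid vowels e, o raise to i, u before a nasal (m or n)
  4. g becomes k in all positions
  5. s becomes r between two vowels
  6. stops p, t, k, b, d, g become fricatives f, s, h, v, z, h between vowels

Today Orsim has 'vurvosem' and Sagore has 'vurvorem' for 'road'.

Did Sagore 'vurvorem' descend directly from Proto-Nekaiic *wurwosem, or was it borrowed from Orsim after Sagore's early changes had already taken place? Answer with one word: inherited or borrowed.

borrowed

If inherited, *wurwosem would pass through all of Sagore's changes:
Sagore: *wurwosem
  wurwosem → wurwusem   [vowel merger]
  wurwusem (rule 2 does not apply)
  wurwusem → wurwusim   [pre-nasal raising]
  wurwusim (rule 4 does not apply)
  wurwusim → wurwurim   [rhotacism]
  wurwurim (rule 6 does not apply)
  giving Sagore wurwurim.
If borrowed from Orsim 'vurvosem' after the early changes, it would undergo only the recent ones:
  rule 4 (unconditioned shift): no change (vurvosem)
  rule 5 (rhotacism): vurvosem → vurvorem
  rule 6 (intervocalic lenition): no change (vurvorem)
  ⇒ as a loan: vurvorem
Sagore 'vurvorem' matches the loan outcome 'vurvorem', not the inherited 'wurwurim' — it skipped the early Sagore changes, so it was borrowed from Orsim.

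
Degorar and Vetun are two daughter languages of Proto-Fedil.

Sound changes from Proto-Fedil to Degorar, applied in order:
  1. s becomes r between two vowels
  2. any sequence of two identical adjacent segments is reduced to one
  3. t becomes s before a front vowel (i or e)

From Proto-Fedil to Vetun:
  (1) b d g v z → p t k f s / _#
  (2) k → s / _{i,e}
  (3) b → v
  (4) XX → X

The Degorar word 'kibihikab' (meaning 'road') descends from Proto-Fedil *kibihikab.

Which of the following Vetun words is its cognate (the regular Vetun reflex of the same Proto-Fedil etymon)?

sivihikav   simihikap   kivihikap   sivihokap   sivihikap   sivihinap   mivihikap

sivihikap

Vetun: *kibihikab > kibihikap > sibihikap > sivihikap  (by final devoicing, palatalisation, unconditioned shift)
The other candidates each miss or misapply at least one Vetun change.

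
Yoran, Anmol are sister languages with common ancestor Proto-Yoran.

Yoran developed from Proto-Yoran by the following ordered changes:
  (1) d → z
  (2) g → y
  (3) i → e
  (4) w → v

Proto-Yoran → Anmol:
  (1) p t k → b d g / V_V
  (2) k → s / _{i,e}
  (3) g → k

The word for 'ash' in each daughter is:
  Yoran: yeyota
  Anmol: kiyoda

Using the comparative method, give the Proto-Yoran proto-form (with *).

*giyota

Position 2: Yoran has e, Anmol has i. Anmol preserves i here (none of its changes turn any other segment into i), so the proto-segment is *i.
Position 1: Yoran has y, Anmol has k. Taking the neighbouring segments as reconstructed: Yoran y could go back to *g or *y; Anmol k can only go back to *g — the one source consistent with every daughter is *g.
This points to *giyota. Verify forward in each daughter:
Yoran: *giyota
  giyota (rule 1 does not apply)
  giyota → yiyota   [unconditioned shift]
  yiyota → yeyota   [vowel merger]
  yeyota (rule 4 does not apply)
  giving Yoran yeyota.
Anmol: start from *giyota.
  rule 1 (intervocalic voicing): giyota → giyoda
  rule 2: no change — giyoda
  rule 3 (unconditioned shift): giyoda → kiyoda
  ⇒ Anmol kiyoda
*giyota is the unique common source.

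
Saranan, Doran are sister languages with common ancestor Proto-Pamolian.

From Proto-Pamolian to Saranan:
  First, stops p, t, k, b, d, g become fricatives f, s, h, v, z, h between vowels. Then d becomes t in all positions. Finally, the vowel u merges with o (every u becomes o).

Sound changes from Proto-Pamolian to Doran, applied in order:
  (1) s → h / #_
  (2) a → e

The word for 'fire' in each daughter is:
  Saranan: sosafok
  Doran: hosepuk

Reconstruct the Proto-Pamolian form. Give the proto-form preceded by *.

*sosapuk

Position 6: Saranan has o, Doran has u. Doran preserves u here (none of its changes turn any other segment into u), so the proto-segment is *u.
Position 4: Saranan has a, Doran has e. Saranan preserves a here (none of its changes turn any other segment into a), so the proto-segment is *a.
Position 5: Saranan has f, Doran has p. Doran preserves p here (none of its changes turn any other segment into p), so the proto-segment is *p.
Verify the candidate proto-form against each daughter:
Saranan: *sosapuk > sosafuk > sosafok  (by intervocalic lenition, vowel merger)
Doran: *sosapuk
  sosapuk → hosapuk   [debuccalisation]
  hosapuk → hosepuk   [vowel merger]
  giving Doran hosepuk.
*sosapuk is the unique common source.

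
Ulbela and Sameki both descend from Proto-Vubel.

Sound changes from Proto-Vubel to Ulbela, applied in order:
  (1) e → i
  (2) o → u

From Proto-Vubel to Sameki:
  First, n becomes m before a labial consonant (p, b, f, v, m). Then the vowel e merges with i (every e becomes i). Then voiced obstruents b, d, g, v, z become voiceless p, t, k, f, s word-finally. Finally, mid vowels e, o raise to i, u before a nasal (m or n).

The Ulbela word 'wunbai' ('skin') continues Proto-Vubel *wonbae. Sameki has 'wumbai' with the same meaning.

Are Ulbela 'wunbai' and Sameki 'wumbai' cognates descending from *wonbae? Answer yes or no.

yes

Derive the expected Sameki reflex of *wonbae:
Sameki: *wonbae
  wonbae → wombae   [nasal place assimilation]
  wombae → wombai   [vowel merger]
  wombai (rule 3 does not apply)
  wombai → wumbai   [pre-nasal raising]
  giving Sameki wumbai.
Sameki 'wumbai' matches the regular reflex exactly, so the pair is cognate.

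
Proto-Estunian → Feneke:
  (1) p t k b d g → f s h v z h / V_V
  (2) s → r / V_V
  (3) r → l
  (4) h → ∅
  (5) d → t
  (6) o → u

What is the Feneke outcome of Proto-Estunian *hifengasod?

Feneke: start from *hifengasod.
  rule 1: no change — hifengasod
  rule 2 (rhotacism): hifengasod → hifengarod
  rule 3 (unconditioned shift): hifengarod → hifengalod
  rule 4 (h-loss): hifengalod → ifengalod
  rule 5 (unconditioned shift): ifengalod → ifengalot
  rule 6 (vowel merger): ifengalot → ifengalut
  ⇒ Feneke ifengalut

ifengalut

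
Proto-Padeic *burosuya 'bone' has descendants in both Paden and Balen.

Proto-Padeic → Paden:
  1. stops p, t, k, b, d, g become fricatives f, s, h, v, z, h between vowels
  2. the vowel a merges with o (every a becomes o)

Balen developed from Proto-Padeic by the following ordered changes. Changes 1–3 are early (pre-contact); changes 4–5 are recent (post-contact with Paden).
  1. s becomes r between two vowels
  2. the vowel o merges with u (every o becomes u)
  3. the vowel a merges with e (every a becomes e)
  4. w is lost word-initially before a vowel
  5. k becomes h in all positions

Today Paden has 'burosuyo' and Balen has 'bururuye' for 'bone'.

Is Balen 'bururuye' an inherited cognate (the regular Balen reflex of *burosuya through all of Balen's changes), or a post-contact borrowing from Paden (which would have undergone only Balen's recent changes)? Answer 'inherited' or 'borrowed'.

If inherited, *burosuya would pass through all of Balen's changes:
Balen: start from *burosuya.
  rule 1 (rhotacism): burosuya → buroruya
  rule 2 (vowel merger): buroruya → bururuya
  rule 3 (vowel merger): bururuya → bururuye
  rule 4: no change — bururuye
  rule 5: no change — bururuye
  ⇒ Balen bururuye
If borrowed from Paden 'burosuyo' after the early changes, it would undergo only the recent ones:
  rule 4 (glide loss): no change (burosuyo)
  rule 5 (unconditioned shift): no change (burosuyo)
  ⇒ as a loan: burosuyo
Balen 'bururuye' matches the inherited outcome exactly, so it is an inherited cognate, not a loan.

inherited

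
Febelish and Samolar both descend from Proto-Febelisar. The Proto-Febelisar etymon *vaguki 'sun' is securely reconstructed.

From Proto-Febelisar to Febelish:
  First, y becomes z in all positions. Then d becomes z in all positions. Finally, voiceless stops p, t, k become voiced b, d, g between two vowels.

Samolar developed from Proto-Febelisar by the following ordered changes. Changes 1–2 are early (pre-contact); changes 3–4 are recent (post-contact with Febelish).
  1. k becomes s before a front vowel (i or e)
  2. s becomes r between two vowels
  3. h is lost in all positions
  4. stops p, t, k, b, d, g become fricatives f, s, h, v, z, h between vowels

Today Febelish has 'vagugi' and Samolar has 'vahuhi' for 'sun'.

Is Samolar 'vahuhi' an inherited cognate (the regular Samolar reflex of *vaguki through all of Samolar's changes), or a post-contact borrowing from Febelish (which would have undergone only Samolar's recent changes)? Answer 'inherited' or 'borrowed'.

borrowed

If inherited, *vaguki would pass through all of Samolar's changes:
Samolar: *vaguki
  vaguki → vagusi   [palatalisation]
  vagusi → vaguri   [rhotacism]
  vaguri (rule 3 does not apply)
  vaguri → vahuri   [intervocalic lenition]
  giving Samolar vahuri.
If borrowed from Febelish 'vagugi' after the early changes, it would undergo only the recent ones:
  rule 3 (h-loss): no change (vagugi)
  rule 4 (intervocalic lenition): vagugi → vahuhi
  ⇒ as a loan: vahuhi
Samolar 'vahuhi' matches the loan outcome 'vahuhi', not the inherited 'vahuri' — it skipped the early Samolar changes, so it was borrowed from Febelish.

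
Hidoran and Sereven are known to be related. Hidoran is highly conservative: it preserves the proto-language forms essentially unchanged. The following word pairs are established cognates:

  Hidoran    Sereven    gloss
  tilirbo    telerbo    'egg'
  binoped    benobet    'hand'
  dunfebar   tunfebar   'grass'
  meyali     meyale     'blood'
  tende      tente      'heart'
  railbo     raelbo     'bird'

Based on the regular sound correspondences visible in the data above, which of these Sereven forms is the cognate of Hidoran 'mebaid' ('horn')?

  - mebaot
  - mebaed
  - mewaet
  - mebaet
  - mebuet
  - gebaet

railbo ~ raelbo — Hidoran i corresponds to Sereven e after a vowel, before a consonant other than r, m, n, p, b, f, v.
binoped ~ benobet — Hidoran d corresponds to Sereven t word-finally.
Applying these to Hidoran 'mebaid':
  mebaid → mebaed   (i→e after a vowel, before a consonant other than r, m, n, p, b, f, v)
  mebaed → mebaet   (d→t word-finally)
So the Sereven cognate is 'mebaet'.

mebaet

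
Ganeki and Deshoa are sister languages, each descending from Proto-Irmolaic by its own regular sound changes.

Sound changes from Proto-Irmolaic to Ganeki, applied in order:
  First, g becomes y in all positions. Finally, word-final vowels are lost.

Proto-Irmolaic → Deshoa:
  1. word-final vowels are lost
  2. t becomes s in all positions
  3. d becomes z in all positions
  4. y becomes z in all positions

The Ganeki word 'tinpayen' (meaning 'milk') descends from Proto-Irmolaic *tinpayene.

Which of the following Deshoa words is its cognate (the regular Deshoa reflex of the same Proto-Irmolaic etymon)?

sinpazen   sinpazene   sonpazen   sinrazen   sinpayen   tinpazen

Deshoa: *tinpayene > tinpayen > sinpayen > sinpazen  (by apocope, unconditioned shift, unconditioned shift)

sinpazen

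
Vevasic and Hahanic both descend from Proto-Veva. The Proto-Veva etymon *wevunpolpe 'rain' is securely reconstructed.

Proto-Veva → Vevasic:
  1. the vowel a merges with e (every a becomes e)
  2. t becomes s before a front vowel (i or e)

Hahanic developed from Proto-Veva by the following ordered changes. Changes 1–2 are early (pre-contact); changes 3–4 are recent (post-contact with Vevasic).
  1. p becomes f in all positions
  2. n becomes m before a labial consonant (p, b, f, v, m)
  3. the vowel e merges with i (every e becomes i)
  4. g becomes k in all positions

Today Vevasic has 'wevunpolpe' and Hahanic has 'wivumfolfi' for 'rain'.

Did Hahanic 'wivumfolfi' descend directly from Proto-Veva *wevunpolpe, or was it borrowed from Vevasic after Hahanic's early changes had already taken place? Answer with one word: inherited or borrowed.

If inherited, *wevunpolpe would pass through all of Hahanic's changes:
Hahanic: start from *wevunpolpe.
  rule 1 (unconditioned shift): wevunpolpe → wevunfolfe
  rule 2 (nasal place assimilation): wevunfolfe → wevumfolfe
  rule 3 (vowel merger): wevumfolfe → wivumfolfi
  rule 4: no change — wivumfolfi
  ⇒ Hahanic wivumfolfi
If borrowed from Vevasic 'wevunpolpe' after the early changes, it would undergo only the recent ones:
  rule 3 (vowel merger): wevunpolpe → wivunpolpi
  rule 4 (unconditioned shift): no change (wivunpolpi)
  ⇒ as a loan: wivunpolpi
Hahanic 'wivumfolfi' matches the inherited outcome exactly, so it is an inherited cognate, not a loan.

inherited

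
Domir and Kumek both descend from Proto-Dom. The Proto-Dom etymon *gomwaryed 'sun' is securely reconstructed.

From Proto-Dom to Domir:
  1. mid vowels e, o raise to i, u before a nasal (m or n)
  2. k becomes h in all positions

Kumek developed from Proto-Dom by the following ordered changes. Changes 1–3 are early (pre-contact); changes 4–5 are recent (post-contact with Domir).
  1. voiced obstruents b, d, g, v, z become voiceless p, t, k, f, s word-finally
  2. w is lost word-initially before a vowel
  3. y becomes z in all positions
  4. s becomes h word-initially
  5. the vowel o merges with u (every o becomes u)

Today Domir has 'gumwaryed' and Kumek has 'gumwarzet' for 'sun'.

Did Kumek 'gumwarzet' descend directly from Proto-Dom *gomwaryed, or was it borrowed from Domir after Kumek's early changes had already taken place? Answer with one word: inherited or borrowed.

inherited

If inherited, *gomwaryed would pass through all of Kumek's changes:
Kumek: *gomwaryed > gomwaryet > gomwarzet > gumwarzet  (by final devoicing, unconditioned shift, vowel merger)
If borrowed from Domir 'gumwaryed' after the early changes, it would undergo only the recent ones:
  rule 4 (debuccalisation): no change (gumwaryed)
  rule 5 (vowel merger): no change (gumwaryed)
  ⇒ as a loan: gumwaryed
Kumek 'gumwarzet' matches the inherited outcome exactly, so it is an inherited cognate, not a loan.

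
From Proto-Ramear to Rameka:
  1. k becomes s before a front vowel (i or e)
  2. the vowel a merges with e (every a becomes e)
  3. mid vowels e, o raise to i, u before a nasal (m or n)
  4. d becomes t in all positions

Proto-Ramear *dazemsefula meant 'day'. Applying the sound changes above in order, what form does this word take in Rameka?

tezimsefule

Rameka: *dazemsefula > dezemsefule > dezimsefule > tezimsefule  (by vowel merger, pre-nasal raising, unconditioned shift)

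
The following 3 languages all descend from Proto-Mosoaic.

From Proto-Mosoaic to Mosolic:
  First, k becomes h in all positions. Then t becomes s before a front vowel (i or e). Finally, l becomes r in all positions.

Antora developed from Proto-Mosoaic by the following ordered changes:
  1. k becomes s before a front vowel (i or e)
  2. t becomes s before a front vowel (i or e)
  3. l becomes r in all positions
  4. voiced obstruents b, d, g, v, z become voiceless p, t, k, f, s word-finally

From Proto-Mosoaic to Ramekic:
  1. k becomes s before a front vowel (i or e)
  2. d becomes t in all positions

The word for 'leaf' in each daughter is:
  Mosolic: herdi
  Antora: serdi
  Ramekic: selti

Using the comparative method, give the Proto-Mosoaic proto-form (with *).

Position 1: Mosolic has h, Antora has s, Ramekic has s. Taking the neighbouring segments as reconstructed: Mosolic h could go back to *k or *h; Antora s could go back to *t or *k or *s; Ramekic s could go back to *k or *s — the one source consistent with every daughter is *k.
Position 3: Mosolic has r, Antora has r, Ramekic has l. Ramekic preserves l here (none of its changes turn any other segment into l), so the proto-segment is *l.
This points to *keldi. Verify forward in each daughter:
Mosolic: *keldi
  keldi → heldi   [unconditioned shift]
  heldi (rule 2 does not apply)
  heldi → herdi   [unconditioned shift]
  giving Mosolic herdi.
Antora: start from *keldi.
  rule 1 (palatalisation): keldi → seldi
  rule 2: no change — seldi
  rule 3 (unconditioned shift): seldi → serdi
  rule 4: no change — serdi
  ⇒ Antora serdi
Ramekic: *keldi
  keldi → seldi   [palatalisation]
  seldi → selti   [unconditioned shift]
  giving Ramekic selti.
No other proto-form is consistent with every reflex, so the reconstruction is *keldi.

*keldi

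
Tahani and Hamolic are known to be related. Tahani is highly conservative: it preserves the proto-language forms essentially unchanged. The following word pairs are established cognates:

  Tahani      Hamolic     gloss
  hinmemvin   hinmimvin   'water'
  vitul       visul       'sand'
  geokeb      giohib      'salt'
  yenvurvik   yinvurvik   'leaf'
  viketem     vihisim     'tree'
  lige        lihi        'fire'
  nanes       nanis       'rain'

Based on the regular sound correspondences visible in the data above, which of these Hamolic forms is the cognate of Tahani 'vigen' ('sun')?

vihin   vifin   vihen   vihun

lige ~ lihi — Tahani g corresponds to Hamolic h between vowels (before a front vowel).
yenvurvik ~ yinvurvik — Tahani e corresponds to Hamolic i after a consonant, before a nasal.
Applying these to Tahani 'vigen':
  vigen → vihen   (g→h between vowels (before a front vowel))
  vihen → vihin   (e→i after a consonant, before a nasal)
So the Hamolic cognate is 'vihin'.

vihin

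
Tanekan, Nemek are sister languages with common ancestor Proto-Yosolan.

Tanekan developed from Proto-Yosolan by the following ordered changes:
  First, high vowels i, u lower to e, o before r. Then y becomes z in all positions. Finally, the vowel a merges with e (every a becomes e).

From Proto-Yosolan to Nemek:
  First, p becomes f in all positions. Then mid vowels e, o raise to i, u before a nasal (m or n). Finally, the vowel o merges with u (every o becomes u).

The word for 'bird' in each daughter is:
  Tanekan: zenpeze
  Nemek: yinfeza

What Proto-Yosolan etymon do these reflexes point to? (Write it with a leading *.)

*yenpeza

Position 7: Tanekan has e, Nemek has a. Nemek preserves a here (none of its changes turn any other segment into a), so the proto-segment is *a.
Position 4: Tanekan has p, Nemek has f. Tanekan preserves p here (none of its changes turn any other segment into p), so the proto-segment is *p.
Verify the candidate proto-form against each daughter:
Tanekan: start from *yenpeza.
  rule 1: no change — yenpeza
  rule 2 (unconditioned shift): yenpeza → zenpeza
  rule 3 (vowel merger): zenpeza → zenpeze
  ⇒ Tanekan zenpeze
Nemek: start from *yenpeza.
  rule 1 (unconditioned shift): yenpeza → yenfeza
  rule 2 (pre-nasal raising): yenfeza → yinfeza
  rule 3: no change — yinfeza
  ⇒ Nemek yinfeza
Only *yenpeza yields all of Tanekan zenpeze, Nemek yinfeza.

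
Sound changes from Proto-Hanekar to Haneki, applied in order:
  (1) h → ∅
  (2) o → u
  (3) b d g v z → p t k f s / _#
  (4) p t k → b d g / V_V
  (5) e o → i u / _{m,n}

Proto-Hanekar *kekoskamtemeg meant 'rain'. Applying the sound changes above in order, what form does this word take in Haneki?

keguskamtimek

Haneki: *kekoskamtemeg > kekuskamtemeg > kekuskamtemek > keguskamtemek > keguskamtimek  (by vowel merger, final devoicing, intervocalic voicing, pre-nasal raising)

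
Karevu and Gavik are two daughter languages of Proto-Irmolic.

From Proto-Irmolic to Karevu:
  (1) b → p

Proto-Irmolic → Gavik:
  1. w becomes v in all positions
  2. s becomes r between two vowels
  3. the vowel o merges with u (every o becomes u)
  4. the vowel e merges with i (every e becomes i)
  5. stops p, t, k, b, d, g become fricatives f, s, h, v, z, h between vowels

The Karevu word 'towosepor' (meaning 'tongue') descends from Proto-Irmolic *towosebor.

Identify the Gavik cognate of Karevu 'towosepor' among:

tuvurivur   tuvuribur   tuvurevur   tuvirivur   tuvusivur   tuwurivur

tuvurivur

Gavik: *towosebor > tovosebor > tovorebor > tuvurebur > tuvuribur > tuvurivur  (by unconditioned shift, rhotacism, vowel merger, vowel merger, intervocalic lenition)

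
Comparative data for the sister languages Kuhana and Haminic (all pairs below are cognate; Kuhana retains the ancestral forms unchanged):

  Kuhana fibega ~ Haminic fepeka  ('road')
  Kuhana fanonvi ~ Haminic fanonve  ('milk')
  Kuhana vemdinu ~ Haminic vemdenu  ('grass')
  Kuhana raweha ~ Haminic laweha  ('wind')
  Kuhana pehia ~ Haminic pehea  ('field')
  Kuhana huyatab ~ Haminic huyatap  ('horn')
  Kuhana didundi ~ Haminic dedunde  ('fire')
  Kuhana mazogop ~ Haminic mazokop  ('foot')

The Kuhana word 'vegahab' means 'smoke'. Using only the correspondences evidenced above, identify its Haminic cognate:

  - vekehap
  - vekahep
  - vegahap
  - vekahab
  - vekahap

fibega ~ fepeka — Kuhana g corresponds to Haminic k between vowels (before a back vowel).
huyatab ~ huyatap — Kuhana b corresponds to Haminic p word-finally.
Applying these to Kuhana 'vegahab':
  vegahab → vekahab   (g→k between vowels (before a back vowel))
  vekahab → vekahap   (b→p word-finally)
So the Haminic cognate is 'vekahap'.

vekahap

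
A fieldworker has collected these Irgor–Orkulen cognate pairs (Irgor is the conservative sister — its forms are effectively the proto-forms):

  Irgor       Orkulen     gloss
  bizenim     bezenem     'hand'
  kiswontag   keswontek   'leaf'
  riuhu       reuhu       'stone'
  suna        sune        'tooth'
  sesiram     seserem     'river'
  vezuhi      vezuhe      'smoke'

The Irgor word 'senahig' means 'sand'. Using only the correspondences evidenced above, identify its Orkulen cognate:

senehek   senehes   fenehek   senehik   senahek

kiswontag ~ keswontek — Irgor a corresponds to Orkulen e after a consonant, before a consonant other than r, m, n, p, b, f, v.
bizenim ~ bezenem, kiswontag ~ keswontek — Irgor i corresponds to Orkulen e after a consonant, before a consonant other than r, m, n, p, b, f, v.
kiswontag ~ keswontek — Irgor g corresponds to Orkulen k word-finally.
Applying these to Irgor 'senahig':
  senahig → senehig   (a→e after a consonant, before a consonant other than r, m, n, p, b, f, v)
  senehig → seneheg   (i→e after a consonant, before a consonant other than r, m, n, p, b, f, v)
  seneheg → senehek   (g→k word-finally)
So the Orkulen cognate is 'senehek'.

senehek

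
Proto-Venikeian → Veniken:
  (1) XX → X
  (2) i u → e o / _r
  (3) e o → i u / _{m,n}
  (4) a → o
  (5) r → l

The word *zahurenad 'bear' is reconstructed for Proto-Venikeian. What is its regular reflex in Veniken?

zoholinod

Veniken: *zahurenad > zahorenad > zahorinad > zohorinod > zoholinod  (by pre-rhotic lowering, pre-nasal raising, vowel merger, unconditioned shift)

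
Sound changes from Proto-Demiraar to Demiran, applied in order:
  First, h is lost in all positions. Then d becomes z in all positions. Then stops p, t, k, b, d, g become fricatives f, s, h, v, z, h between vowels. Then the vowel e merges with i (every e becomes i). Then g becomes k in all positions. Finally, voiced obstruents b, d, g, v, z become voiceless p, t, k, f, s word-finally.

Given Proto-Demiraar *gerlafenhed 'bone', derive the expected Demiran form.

kirlafinis

Demiran: start from *gerlafenhed.
  rule 1 (h-loss): gerlafenhed → gerlafened
  rule 2 (unconditioned shift): gerlafened → gerlafenez
  rule 3: no change — gerlafenez
  rule 4 (vowel merger): gerlafenez → girlafiniz
  rule 5 (unconditioned shift): girlafiniz → kirlafiniz
  rule 6 (final devoicing): kirlafiniz → kirlafinis
  ⇒ Demiran kirlafinis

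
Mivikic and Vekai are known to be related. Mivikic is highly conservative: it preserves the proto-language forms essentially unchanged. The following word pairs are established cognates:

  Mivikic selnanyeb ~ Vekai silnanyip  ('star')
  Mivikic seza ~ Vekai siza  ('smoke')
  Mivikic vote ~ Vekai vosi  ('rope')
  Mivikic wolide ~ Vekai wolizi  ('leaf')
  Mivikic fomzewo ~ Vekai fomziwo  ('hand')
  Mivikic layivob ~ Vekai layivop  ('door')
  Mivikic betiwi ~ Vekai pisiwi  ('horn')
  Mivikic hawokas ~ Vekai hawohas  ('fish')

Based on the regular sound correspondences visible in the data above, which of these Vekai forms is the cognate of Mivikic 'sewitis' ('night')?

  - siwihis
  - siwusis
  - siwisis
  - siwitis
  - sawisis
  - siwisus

siwisis

selnanyeb ~ silnanyip, seza ~ siza — Mivikic e corresponds to Vekai i after a consonant, before a consonant other than r, m, n, p, b, f, v.
betiwi ~ pisiwi — Mivikic t corresponds to Vekai s between vowels (before a front vowel).
Applying these to Mivikic 'sewitis':
  sewitis → siwitis   (e→i after a consonant, before a consonant other than r, m, n, p, b, f, v)
  siwitis → siwisis   (t→s between vowels (before a front vowel))
So the Vekai cognate is 'siwisis'.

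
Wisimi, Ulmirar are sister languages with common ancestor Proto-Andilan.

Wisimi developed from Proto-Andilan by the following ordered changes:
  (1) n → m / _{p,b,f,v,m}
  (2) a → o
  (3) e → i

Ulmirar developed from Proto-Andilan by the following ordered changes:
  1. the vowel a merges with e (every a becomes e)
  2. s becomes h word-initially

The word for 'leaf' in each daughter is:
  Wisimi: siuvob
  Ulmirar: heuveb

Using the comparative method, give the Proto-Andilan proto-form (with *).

Position 2: Wisimi has i, Ulmirar has e. Taking the neighbouring segments as reconstructed: Wisimi i could go back to *e or *i; Ulmirar e could go back to *a or *e — the one source consistent with every daughter is *e.
Position 5: Wisimi has o, Ulmirar has e. Taking the neighbouring segments as reconstructed: Wisimi o could go back to *a or *o; Ulmirar e could go back to *a or *e — the one source consistent with every daughter is *a.
This points to *seuvab. Verify forward in each daughter:
Wisimi: *seuvab
  seuvab (rule 1 does not apply)
  seuvab → seuvob   [vowel merger]
  seuvob → siuvob   [vowel merger]
  giving Wisimi siuvob.
Ulmirar: start from *seuvab.
  rule 1 (vowel merger): seuvab → seuveb
  rule 2 (debuccalisation): seuveb → heuveb
  ⇒ Ulmirar heuveb
Only *seuvab yields all of Wisimi siuvob, Ulmirar heuveb.

*seuvab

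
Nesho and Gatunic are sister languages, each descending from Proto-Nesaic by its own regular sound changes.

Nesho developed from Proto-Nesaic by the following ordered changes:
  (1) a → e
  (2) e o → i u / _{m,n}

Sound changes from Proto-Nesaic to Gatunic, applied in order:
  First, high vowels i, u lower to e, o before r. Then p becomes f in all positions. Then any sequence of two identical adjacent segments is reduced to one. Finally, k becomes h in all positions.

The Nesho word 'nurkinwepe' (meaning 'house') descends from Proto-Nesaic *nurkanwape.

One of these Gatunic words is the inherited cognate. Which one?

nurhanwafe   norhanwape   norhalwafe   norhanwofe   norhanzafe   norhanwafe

Gatunic: *nurkanwape > norkanwape > norkanwafe > norhanwafe  (by pre-rhotic lowering, unconditioned shift, unconditioned shift)
Among the options, 'norhanwafe' alone shows every Gatunic change applied in order.

norhanwafe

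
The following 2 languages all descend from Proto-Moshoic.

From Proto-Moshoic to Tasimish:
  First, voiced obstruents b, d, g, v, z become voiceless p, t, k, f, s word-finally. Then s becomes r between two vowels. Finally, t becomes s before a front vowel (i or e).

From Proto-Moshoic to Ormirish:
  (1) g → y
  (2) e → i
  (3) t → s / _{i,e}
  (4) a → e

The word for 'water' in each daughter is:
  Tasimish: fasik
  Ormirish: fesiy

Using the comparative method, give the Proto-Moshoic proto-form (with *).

*fatig

Position 3: Tasimish has s, Ormirish has s. Taking the neighbouring segments as reconstructed: Tasimish s can only go back to *t; Ormirish s could go back to *t or *s — the one source consistent with every daughter is *t.
Position 2: Tasimish has a, Ormirish has e. Tasimish preserves a here (none of its changes turn any other segment into a), so the proto-segment is *a.
Position 5: Tasimish has k, Ormirish has y. Taking the neighbouring segments as reconstructed: Tasimish k could go back to *k or *g; Ormirish y could go back to *g or *y — the one source consistent with every daughter is *g.
Continuing position by position gives *fatig; check it forward:
Tasimish: *fatig > fatik > fasik  (by final devoicing, palatalisation)
Ormirish: start from *fatig.
  rule 1 (unconditioned shift): fatig → fatiy
  rule 2: no change — fatiy
  rule 3 (palatalisation): fatiy → fasiy
  rule 4 (vowel merger): fasiy → fesiy
  ⇒ Ormirish fesiy
No other proto-form is consistent with every reflex, so the reconstruction is *fatig.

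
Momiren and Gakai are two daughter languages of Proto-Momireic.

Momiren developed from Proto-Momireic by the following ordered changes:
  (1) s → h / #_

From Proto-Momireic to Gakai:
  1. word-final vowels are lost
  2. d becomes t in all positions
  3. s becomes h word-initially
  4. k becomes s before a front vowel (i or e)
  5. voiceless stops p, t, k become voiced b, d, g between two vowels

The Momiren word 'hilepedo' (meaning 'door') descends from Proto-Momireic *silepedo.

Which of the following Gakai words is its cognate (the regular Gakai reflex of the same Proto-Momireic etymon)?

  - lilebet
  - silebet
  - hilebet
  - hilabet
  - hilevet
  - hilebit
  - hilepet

hilebet

Gakai: start from *silepedo.
  rule 1 (apocope): silepedo → sileped
  rule 2 (unconditioned shift): sileped → silepet
  rule 3 (debuccalisation): silepet → hilepet
  rule 4: no change — hilepet
  rule 5 (intervocalic voicing): hilepet → hilebet
  ⇒ Gakai hilebet
The other candidates each miss or misapply at least one Gakai change.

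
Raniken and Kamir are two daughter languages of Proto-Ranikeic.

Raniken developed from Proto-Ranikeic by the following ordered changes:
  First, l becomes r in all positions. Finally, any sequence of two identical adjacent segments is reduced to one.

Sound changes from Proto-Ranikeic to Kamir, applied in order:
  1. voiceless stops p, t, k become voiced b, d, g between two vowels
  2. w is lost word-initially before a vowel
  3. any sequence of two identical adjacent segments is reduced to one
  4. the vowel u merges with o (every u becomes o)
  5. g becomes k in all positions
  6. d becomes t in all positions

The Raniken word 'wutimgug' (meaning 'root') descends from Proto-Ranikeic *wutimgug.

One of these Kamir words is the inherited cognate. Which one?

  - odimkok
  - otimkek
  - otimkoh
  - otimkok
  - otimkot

Kamir: start from *wutimgug.
  rule 1 (intervocalic voicing): wutimgug → wudimgug
  rule 2 (glide loss): wudimgug → udimgug
  rule 3: no change — udimgug
  rule 4 (vowel merger): udimgug → odimgog
  rule 5 (unconditioned shift): odimgog → odimkok
  rule 6 (unconditioned shift): odimkok → otimkok
  ⇒ Kamir otimkok
The other candidates each miss or misapply at least one Kamir change.

otimkok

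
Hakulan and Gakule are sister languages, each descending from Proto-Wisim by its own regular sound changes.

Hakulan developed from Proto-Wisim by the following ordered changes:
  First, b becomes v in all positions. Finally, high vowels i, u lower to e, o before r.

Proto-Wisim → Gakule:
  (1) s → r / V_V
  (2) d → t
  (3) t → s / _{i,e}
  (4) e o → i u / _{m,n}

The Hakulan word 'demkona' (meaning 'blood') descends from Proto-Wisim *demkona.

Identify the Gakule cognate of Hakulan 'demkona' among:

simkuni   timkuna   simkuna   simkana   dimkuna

simkuna

Gakule: *demkona > temkona > semkona > simkuna  (by unconditioned shift, palatalisation, pre-nasal raising)
Among the options, 'simkuna' alone shows every Gakule change applied in order.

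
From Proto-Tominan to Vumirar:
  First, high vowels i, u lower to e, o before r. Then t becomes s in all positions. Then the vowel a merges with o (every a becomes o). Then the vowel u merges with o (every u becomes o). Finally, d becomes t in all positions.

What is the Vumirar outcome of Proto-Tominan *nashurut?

noshoros

Vumirar: *nashurut
  nashurut → nashorut   [pre-rhotic lowering]
  nashorut → nashorus   [unconditioned shift]
  nashorus → noshorus   [vowel merger]
  noshorus → noshoros   [vowel merger]
  noshoros (rule 5 does not apply)
  giving Vumirar noshoros.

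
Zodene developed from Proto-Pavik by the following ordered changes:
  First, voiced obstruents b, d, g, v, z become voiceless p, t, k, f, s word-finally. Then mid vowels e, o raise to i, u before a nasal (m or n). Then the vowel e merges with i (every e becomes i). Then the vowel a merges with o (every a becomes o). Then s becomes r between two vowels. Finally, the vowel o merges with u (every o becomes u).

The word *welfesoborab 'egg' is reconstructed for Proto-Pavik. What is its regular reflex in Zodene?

wilfiruburup

Zodene: start from *welfesoborab.
  rule 1 (final devoicing): welfesoborab → welfesoborap
  rule 2: no change — welfesoborap
  rule 3 (vowel merger): welfesoborap → wilfisoborap
  rule 4 (vowel merger): wilfisoborap → wilfisoborop
  rule 5 (rhotacism): wilfisoborop → wilfiroborop
  rule 6 (vowel merger): wilfiroborop → wilfiruburup
  ⇒ Zodene wilfiruburup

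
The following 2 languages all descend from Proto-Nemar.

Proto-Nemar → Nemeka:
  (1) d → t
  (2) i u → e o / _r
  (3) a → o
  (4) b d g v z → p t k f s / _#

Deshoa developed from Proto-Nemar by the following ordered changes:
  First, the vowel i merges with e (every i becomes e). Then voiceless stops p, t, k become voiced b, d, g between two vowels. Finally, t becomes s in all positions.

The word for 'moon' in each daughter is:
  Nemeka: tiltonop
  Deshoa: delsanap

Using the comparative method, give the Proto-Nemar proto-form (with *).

Position 5: Nemeka has o, Deshoa has a. Deshoa preserves a here (none of its changes turn any other segment into a), so the proto-segment is *a.
Position 2: Nemeka has i, Deshoa has e. Nemeka preserves i here (none of its changes turn any other segment into i), so the proto-segment is *i.
Continuing position by position gives *diltanap; check it forward:
Nemeka: *diltanap
  diltanap → tiltanap   [unconditioned shift]
  tiltanap (rule 2 does not apply)
  tiltanap → tiltonop   [vowel merger]
  tiltonop (rule 4 does not apply)
  giving Nemeka tiltonop.
Deshoa: *diltanap > deltanap > delsanap  (by vowel merger, unconditioned shift)
No other proto-form is consistent with every reflex, so the reconstruction is *diltanap.

*diltanap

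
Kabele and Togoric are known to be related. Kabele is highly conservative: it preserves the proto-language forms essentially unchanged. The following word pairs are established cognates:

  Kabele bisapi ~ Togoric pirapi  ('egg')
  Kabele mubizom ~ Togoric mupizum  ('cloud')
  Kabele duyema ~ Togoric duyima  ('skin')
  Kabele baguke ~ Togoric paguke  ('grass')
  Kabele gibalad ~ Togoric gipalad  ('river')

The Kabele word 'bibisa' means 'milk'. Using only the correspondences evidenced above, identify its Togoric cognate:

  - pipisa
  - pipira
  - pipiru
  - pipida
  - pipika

bisapi ~ pirapi — Kabele b corresponds to Togoric p word-initially before a front vowel.
mubizom ~ mupizum — Kabele b corresponds to Togoric p between vowels (before a front vowel).
bisapi ~ pirapi — Kabele s corresponds to Togoric r between vowels (before a back vowel).
Applying these to Kabele 'bibisa':
  bibisa → pibisa   (b→p word-initially before a front vowel)
  pibisa → pipisa   (b→p between vowels (before a front vowel))
  pipisa → pipira   (s→r between vowels (before a back vowel))
So the Togoric cognate is 'pipira'.

pipira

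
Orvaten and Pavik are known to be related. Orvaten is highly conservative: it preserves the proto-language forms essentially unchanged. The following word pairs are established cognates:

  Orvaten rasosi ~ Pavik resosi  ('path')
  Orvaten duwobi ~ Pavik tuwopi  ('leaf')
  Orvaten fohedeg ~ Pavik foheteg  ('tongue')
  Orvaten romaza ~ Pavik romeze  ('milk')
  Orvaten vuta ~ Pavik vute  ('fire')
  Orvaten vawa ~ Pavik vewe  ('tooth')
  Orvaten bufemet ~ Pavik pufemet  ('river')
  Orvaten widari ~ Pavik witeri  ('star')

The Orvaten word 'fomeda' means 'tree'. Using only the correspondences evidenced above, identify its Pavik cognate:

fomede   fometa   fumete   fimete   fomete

widari ~ witeri — Orvaten d corresponds to Pavik t between vowels (before a back vowel).
romaza ~ romeze, vuta ~ vute — Orvaten a corresponds to Pavik e word-finally.
Applying these to Orvaten 'fomeda':
  fomeda → fometa   (d→t between vowels (before a back vowel))
  fometa → fomete   (a→e word-finally)
So the Pavik cognate is 'fomete'.

fomete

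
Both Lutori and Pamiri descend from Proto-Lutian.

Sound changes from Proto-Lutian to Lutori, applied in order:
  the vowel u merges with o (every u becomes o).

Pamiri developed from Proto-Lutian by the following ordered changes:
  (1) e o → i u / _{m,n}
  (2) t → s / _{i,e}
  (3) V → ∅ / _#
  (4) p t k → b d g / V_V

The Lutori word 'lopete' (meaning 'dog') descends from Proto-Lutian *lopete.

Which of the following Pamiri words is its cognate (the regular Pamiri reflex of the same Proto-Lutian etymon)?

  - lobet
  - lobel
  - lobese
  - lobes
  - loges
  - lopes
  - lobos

Pamiri: start from *lopete.
  rule 1: no change — lopete
  rule 2 (palatalisation): lopete → lopese
  rule 3 (apocope): lopese → lopes
  rule 4 (intervocalic voicing): lopes → lobes
  ⇒ Pamiri lobes
Only 'lobes' matches the regular Pamiri development of *lopete.

lobes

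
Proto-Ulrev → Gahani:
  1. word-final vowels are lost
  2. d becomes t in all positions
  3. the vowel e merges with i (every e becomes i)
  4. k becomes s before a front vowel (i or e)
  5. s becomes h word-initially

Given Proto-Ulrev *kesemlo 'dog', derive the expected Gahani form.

Gahani: *kesemlo
  kesemlo → keseml   [apocope]
  keseml (rule 2 does not apply)
  keseml → kisiml   [vowel merger]
  kisiml → sisiml   [palatalisation]
  sisiml → hisiml   [debuccalisation]
  giving Gahani hisiml.

hisiml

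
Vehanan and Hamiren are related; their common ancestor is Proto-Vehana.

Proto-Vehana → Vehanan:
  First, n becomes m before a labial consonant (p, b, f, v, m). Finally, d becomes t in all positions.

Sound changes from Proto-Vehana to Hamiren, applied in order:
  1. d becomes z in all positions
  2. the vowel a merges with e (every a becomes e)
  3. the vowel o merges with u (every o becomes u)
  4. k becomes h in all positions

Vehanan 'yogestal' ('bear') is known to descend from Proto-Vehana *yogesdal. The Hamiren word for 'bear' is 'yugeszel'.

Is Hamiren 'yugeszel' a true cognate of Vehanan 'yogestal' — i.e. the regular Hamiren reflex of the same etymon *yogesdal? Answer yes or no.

Derive the expected Hamiren reflex of *yogesdal:
Hamiren: start from *yogesdal.
  rule 1 (unconditioned shift): yogesdal → yogeszal
  rule 2 (vowel merger): yogeszal → yogeszel
  rule 3 (vowel merger): yogeszel → yugeszel
  rule 4: no change — yugeszel
  ⇒ Hamiren yugeszel
Hamiren 'yugeszel' matches the regular reflex exactly, so the pair is cognate.

yes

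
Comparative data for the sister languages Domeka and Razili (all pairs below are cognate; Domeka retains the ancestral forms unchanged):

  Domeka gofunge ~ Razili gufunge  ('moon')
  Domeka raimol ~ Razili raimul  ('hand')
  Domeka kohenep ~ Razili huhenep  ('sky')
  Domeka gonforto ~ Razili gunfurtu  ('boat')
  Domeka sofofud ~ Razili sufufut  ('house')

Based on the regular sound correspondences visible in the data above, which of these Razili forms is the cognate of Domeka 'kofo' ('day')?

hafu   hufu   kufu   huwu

hufu

kohenep ~ huhenep — Domeka k corresponds to Razili h word-initially before a back vowel.
gofunge ~ gufunge, sofofud ~ sufufut — Domeka o corresponds to Razili u after a consonant, before a labial obstruent.
gonforto ~ gunfurtu — Domeka o corresponds to Razili u word-finally.
Applying these to Domeka 'kofo':
  kofo → hofo   (k→h word-initially before a back vowel)
  hofo → hufo   (o→u after a consonant, before a labial obstruent)
  hufo → hufu   (o→u word-finally)
So the Razili cognate is 'hufu'.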